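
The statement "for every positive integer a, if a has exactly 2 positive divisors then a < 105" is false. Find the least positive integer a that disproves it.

We need the least positive integer a for which a has exactly 2 positive divisors but the claim fails.
For a = 2, 3, 5, 7, …, 97, 101, 103 the conclusion holds.
a = 107: τ(107) = 2; 107 ≥ 105.

a = 107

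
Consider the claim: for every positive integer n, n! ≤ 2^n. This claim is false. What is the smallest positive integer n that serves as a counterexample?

A counterexample is any positive integer n such that n! > 2^n; we check each in order.
For n = 1, 2, 3 the conclusion holds.
n = 4: n! = 24 and 2^n = 16, so 24 > 16.
Hence n = 4 is a counterexample.

n = 4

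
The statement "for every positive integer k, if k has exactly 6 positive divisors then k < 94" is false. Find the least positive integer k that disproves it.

A counterexample is any positive integer k such that k has exactly 6 positive divisors but the claim fails; we check each in order.
The first 14 eligible values, up to k = 92, all satisfy the conclusion.
k = 98: τ(98) = 6; 98 ≥ 94.

k = 98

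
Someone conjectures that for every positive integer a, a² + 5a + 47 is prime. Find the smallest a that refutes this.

a = 38

The first 37 eligible values, up to a = 37, all satisfy the conclusion.
a = 38: a² + 5a + 47 = 1681 = 41 × 41, composite.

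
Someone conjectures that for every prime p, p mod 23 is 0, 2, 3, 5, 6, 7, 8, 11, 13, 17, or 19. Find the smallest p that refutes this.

p = 37

For p = 2, 3, 5, 7, …, 23, 29, 31 the conclusion holds.
p = 37: 37 mod 23 = 14 — not in {0, 2, 3, 5, 6, 7, 8, 11, 13, 17, 19}.
Hence p = 37 is a counterexample.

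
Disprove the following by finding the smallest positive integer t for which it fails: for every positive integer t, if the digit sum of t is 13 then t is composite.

A counterexample is any positive integer t such that the digit sum of t is 13 but t is prime; we check each in order.
For t = 49, 58 the conclusion holds.
t = 67: digit sum 13; 67 is prime, not composite.

t = 67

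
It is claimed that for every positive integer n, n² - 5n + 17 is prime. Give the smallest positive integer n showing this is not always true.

n = 13

A counterexample is any positive integer n such that n² - 5n + 17 is not prime; we check each in order.
For n = 1, 2, 3, 4, …, 10, 11, 12 the conclusion holds.
n = 13: n² - 5n + 17 = 121 = 11 × 11, composite.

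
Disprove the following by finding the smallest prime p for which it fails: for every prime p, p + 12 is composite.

p = 5

p = 2: p + 12 = 14 = 2 × 7, composite.
p = 3: p + 12 = 15 = 3 × 5, composite.
p = 5: p + 12 = 17, prime — not composite.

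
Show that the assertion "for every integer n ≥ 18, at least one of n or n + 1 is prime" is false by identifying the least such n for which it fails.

n = 20

n = 18: 19 is prime.
n = 19: 19 is prime.
n = 20: 20 = 2 × 10; 21 = 3 × 7 — both composite.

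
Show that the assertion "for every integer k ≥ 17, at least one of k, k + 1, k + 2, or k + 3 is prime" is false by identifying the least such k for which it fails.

k = 17: 17 is prime.
k = 18: 19 is prime.
k = 19: 19 is prime.
k = 20: 23 is prime.
k = 21: 23 is prime.
k = 22: 23 is prime.
k = 23: 23 is prime.
k = 24: 24 = 2 × 12; 25 = 5 × 5; 26 = 2 × 13; 27 = 3 × 9 — all composite.
Hence k = 24 is a counterexample.

k = 24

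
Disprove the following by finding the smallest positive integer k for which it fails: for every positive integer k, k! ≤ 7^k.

For k = 1, 2, 3, 4, …, 14, 15, 16 the conclusion holds.
k = 17: k! = 355687428096000 and 7^k = 232630513987207, so 355687428096000 > 232630513987207.
So k = 17 is the smallest counterexample.

k = 17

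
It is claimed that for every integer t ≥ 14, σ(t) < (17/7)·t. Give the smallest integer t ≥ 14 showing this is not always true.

t = 24

For t = 14, 15, 16, 17, 18, 19, 20, 21, 22, 23 the conclusion holds.
t = 24: σ(24) = 60; 60 ≥ 408/7.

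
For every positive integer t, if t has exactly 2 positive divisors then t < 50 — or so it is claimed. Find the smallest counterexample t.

For t = 2, 3, 5, 7, …, 41, 43, 47 the conclusion holds.
t = 53: τ(53) = 2; 53 ≥ 50.
Thus t = 53 disproves the claim, and no smaller t works.

t = 53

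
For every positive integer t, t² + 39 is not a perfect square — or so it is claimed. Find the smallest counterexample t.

t = 5

We need the least positive integer t for which t² + 39 is a perfect square.
For t = 1, 2, 3, 4 the conclusion holds.
t = 5: 5² + 39 = 64 = 8², a perfect square.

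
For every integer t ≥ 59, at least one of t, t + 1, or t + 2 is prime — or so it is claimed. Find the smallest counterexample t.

t = 62

A counterexample is any integer t ≥ 59 such that t, t + 1, t + 2 are all composite; we check each in order.
t = 59: 59 is prime.
t = 60: 61 is prime.
t = 61: 61 is prime.
t = 62: 62 = 2 × 31; 63 = 3 × 21; 64 = 2 × 32 — all composite.
Hence t = 62 is a counterexample.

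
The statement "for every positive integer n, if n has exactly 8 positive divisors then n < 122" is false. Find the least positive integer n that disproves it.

The first 15 eligible values, up to n = 114, all satisfy the conclusion.
n = 128: τ(128) = 8; 128 ≥ 122.

n = 128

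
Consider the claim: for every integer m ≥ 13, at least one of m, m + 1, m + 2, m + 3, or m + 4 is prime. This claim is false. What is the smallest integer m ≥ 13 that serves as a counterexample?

The first 11 eligible values, up to m = 23, all satisfy the conclusion.
m = 24: 24 = 2 × 12; 25 = 5 × 5; 26 = 2 × 13; 27 = 3 × 9; 28 = 2 × 14 — all composite.
Hence m = 24 is a counterexample.

m = 24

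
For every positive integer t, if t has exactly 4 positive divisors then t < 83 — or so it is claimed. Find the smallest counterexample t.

Check each positive integer t in order until t has exactly 4 positive divisors but the claim fails.
The first 25 eligible values, up to t = 82, all satisfy the conclusion.
t = 85: τ(85) = 4; 85 ≥ 83.
So t = 85 is the smallest counterexample.

t = 85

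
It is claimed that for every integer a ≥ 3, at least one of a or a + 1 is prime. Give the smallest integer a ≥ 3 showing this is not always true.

a = 8

For a = 3, 4, 5, 6, 7 the conclusion holds.
a = 8: 8 = 2 × 4; 9 = 3 × 3 — both composite.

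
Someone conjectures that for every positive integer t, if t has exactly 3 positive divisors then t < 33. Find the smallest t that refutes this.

t = 49

Check each positive integer t in order until t has exactly 3 positive divisors but the claim fails.
For t = 4, 9, 25 the conclusion holds.
t = 49: τ(49) = 3; 49 ≥ 33.
So t = 49 is the smallest counterexample.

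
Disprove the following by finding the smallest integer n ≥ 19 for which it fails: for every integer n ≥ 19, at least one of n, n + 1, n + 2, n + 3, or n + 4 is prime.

Check each integer n ≥ 19 in order until n, n + 1, n + 2, n + 3, n + 4 are all composite.
For n = 19, 20, 21, 22, 23 the conclusion holds.
n = 24: 24 = 2 × 12; 25 = 5 × 5; 26 = 2 × 13; 27 = 3 × 9; 28 = 2 × 14 — all composite.

n = 24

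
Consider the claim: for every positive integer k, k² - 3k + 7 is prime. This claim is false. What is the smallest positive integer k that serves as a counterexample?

Check each positive integer k in order until k² - 3k + 7 is not prime.
The first 5 eligible values, up to k = 5, all satisfy the conclusion.
k = 6: k² - 3k + 7 = 25 = 5 × 5, composite.
Thus k = 6 disproves the claim, and no smaller k works.

k = 6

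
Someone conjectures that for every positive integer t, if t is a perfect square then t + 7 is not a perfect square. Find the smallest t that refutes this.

We need the least positive integer t for which t is a perfect square but t + 7 is a perfect square.
t = 1: 1 + 7 = 8, not a perfect square.
t = 4: 4 + 7 = 11, not a perfect square.
t = 9: 9 = 3² and 9 + 7 = 16 = 4².

t = 9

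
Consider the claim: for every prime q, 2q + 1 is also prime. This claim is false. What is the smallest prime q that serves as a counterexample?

A counterexample is any prime q such that 2q + 1 is not prime; we check each in order.
For q = 2, 3, 5 the conclusion holds.
q = 7: 2q + 1 = 15 = 3 × 5, not prime.
So q = 7 is the smallest counterexample.

q = 7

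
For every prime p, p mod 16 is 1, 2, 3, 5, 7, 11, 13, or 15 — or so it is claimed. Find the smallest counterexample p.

p = 41

We need the least prime p for which the claim fails.
For p = 2, 3, 5, 7, …, 29, 31, 37 the conclusion holds.
p = 41: 41 mod 16 = 9 — not in {1, 2, 3, 5, 7, 11, 13, 15}.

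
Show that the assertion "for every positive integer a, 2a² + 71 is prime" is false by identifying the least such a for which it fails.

a = 5

A counterexample is any positive integer a such that 2a² + 71 is not prime; we check each in order.
The first 4 eligible values, up to a = 4, all satisfy the conclusion.
a = 5: 2a² + 71 = 121 = 11 × 11, composite.
So a = 5 is the smallest counterexample.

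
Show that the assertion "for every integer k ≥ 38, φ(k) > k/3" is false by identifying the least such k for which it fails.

k = 42

We need the least integer k ≥ 38 for which the claim fails.
k = 38: φ(38) = 18 and 38/3 = 38/3, so φ(38) > 38/3.
k = 39: φ(39) = 24 and 39/3 = 13, so φ(39) > 39/3.
k = 40: φ(40) = 16 and 40/3 = 40/3, so φ(40) > 40/3.
k = 41: φ(41) = 40 and 41/3 = 41/3, so φ(41) > 41/3.
k = 42: φ(42) = 12 and 42/3 = 14, so φ(42) ≤ 42/3.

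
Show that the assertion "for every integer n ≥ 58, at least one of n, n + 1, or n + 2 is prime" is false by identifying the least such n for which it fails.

n = 62

Check each integer n ≥ 58 in order until n, n + 1, n + 2 are all composite.
n = 58: 59 is prime.
n = 59: 59 is prime.
n = 60: 61 is prime.
n = 61: 61 is prime.
n = 62: 62 = 2 × 31; 63 = 3 × 21; 64 = 2 × 32 — all composite.
So n = 62 is the smallest counterexample.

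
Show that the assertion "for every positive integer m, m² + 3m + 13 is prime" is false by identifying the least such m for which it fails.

A counterexample is any positive integer m such that m² + 3m + 13 is not prime; we check each in order.
m = 1: m² + 3m + 13 = 17, prime.
m = 2: m² + 3m + 13 = 23, prime.
m = 3: m² + 3m + 13 = 31, prime.
m = 4: m² + 3m + 13 = 41, prime.
m = 5: m² + 3m + 13 = 53, prime.
m = 6: m² + 3m + 13 = 67, prime.
m = 7: m² + 3m + 13 = 83, prime.
m = 8: m² + 3m + 13 = 101, prime.
m = 9: m² + 3m + 13 = 121 = 11 × 11, composite.
So m = 9 is the smallest counterexample.

m = 9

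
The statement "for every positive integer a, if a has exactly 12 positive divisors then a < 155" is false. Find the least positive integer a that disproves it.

Check each positive integer a in order until a has exactly 12 positive divisors but the claim fails.
The first 10 eligible values, up to a = 150, all satisfy the conclusion.
a = 156: τ(156) = 12; 156 ≥ 155.

a = 156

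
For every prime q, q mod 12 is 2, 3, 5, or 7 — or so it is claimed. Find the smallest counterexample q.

We need the least prime q for which the claim fails.
For q = 2, 3, 5, 7 the conclusion holds.
q = 11: 11 mod 12 = 11 — not in {2, 3, 5, 7}.

q = 11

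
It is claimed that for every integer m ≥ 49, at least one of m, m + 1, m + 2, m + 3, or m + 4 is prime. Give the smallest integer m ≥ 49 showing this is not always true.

For m = 49, 50, 51, 52, 53 the conclusion holds.
m = 54: 54 = 2 × 27; 55 = 5 × 11; 56 = 2 × 28; 57 = 3 × 19; 58 = 2 × 29 — all composite.
Thus m = 54 disproves the claim, and no smaller m works.

m = 54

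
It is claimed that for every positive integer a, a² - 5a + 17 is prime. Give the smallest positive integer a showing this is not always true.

A counterexample is any positive integer a such that a² - 5a + 17 is not prime; we check each in order.
For a = 1, 2, 3, 4, …, 10, 11, 12 the conclusion holds.
a = 13: a² - 5a + 17 = 121 = 11 × 11, composite.

a = 13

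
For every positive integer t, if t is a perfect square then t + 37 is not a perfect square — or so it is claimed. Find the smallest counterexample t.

t = 324

A counterexample is any positive integer t such that t is a perfect square but t + 37 is a perfect square; we check each in order.
The first 17 eligible values, up to t = 289, all satisfy the conclusion.
t = 324: 324 = 18² and 324 + 37 = 361 = 19².
So t = 324 is the smallest counterexample.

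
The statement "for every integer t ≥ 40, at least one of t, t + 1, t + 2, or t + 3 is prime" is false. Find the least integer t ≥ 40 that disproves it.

Check each integer t ≥ 40 in order until t, t + 1, t + 2, t + 3 are all composite.
The first 8 eligible values, up to t = 47, all satisfy the conclusion.
t = 48: 48 = 2 × 24; 49 = 7 × 7; 50 = 2 × 25; 51 = 3 × 17 — all composite.
Hence t = 48 is a counterexample.

t = 48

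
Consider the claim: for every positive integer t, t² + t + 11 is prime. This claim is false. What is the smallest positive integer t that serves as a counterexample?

We need the least positive integer t for which t² + t + 11 is not prime.
The first 9 eligible values, up to t = 9, all satisfy the conclusion.
t = 10: t² + t + 11 = 121 = 11 × 11, composite.
Thus t = 10 disproves the claim, and no smaller t works.

t = 10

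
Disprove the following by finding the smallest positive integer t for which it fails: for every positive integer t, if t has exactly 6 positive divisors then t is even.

t = 12: divisors of 12: 1, 2, 3, 4, 6, 12; 12 is even.
t = 18: divisors of 18: 1, 2, 3, 6, 9, 18; 18 is even.
t = 20: divisors of 20: 1, 2, 4, 5, 10, 20; 20 is even.
t = 28: divisors of 28: 1, 2, 4, 7, 14, 28; 28 is even.
t = 32: divisors of 32: 1, 2, 4, 8, 16, 32; 32 is even.
t = 44: divisors of 44: 1, 2, 4, 11, 22, 44; 44 is even.
t = 45: divisors of 45: 1, 3, 5, 9, 15, 45; 45 is odd.
Hence t = 45 is a counterexample.

t = 45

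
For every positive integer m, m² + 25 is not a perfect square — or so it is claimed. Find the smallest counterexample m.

The first 11 eligible values, up to m = 11, all satisfy the conclusion.
m = 12: 12² + 25 = 169 = 13², a perfect square.
Thus m = 12 disproves the claim, and no smaller m works.

m = 12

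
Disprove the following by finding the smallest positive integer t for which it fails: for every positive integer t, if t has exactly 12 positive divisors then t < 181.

Check each positive integer t in order until t has exactly 12 positive divisors but the claim fails.
For t = 60, 72, 84, 90, …, 150, 156, 160 the conclusion holds.
t = 198: τ(198) = 12; 198 ≥ 181.

t = 198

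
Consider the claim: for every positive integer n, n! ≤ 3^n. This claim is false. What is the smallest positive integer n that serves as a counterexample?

n = 7

n = 1: n! = 1 and 3^n = 3, so 1 ≤ 3.
n = 2: n! = 2 and 3^n = 9, so 2 ≤ 9.
n = 3: n! = 6 and 3^n = 27, so 6 ≤ 27.
n = 4: n! = 24 and 3^n = 81, so 24 ≤ 81.
n = 5: n! = 120 and 3^n = 243, so 120 ≤ 243.
n = 6: n! = 720 and 3^n = 729, so 720 ≤ 729.
n = 7: n! = 5040 and 3^n = 2187, so 5040 > 2187.
Thus n = 7 disproves the claim, and no smaller n works.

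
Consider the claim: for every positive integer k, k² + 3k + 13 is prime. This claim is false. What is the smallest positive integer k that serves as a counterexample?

Check each positive integer k in order until k² + 3k + 13 is not prime.
k = 1: k² + 3k + 13 = 17, prime.
k = 2: k² + 3k + 13 = 23, prime.
k = 3: k² + 3k + 13 = 31, prime.
k = 4: k² + 3k + 13 = 41, prime.
k = 5: k² + 3k + 13 = 53, prime.
k = 6: k² + 3k + 13 = 67, prime.
k = 7: k² + 3k + 13 = 83, prime.
k = 8: k² + 3k + 13 = 101, prime.
k = 9: k² + 3k + 13 = 121 = 11 × 11, composite.
Hence k = 9 is a counterexample.

k = 9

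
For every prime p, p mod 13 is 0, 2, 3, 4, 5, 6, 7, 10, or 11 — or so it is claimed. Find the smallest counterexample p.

p = 47

Check each prime p in order until the claim fails.
The first 14 eligible values, up to p = 43, all satisfy the conclusion.
p = 47: 47 mod 13 = 8 — not in {0, 2, 3, 4, 5, 6, 7, 10, 11}.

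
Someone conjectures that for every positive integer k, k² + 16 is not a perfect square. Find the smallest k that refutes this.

Check each positive integer k in order until k² + 16 is a perfect square.
k = 1: 1² + 16 = 17, not a perfect square.
k = 2: 2² + 16 = 20, not a perfect square.
k = 3: 3² + 16 = 25 = 5², a perfect square.

k = 3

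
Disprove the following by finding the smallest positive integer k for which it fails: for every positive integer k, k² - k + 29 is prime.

k = 3

A counterexample is any positive integer k such that k² - k + 29 is not prime; we check each in order.
For k = 1, 2 the conclusion holds.
k = 3: k² - k + 29 = 35 = 5 × 7, composite.
Thus k = 3 disproves the claim, and no smaller k works.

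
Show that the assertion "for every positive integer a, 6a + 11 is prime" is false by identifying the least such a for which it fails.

Check each positive integer a in order until 6a + 11 is not prime.
For a = 1, 2, 3 the conclusion holds.
a = 4: 6a + 11 = 35 = 5 × 7, composite.

a = 4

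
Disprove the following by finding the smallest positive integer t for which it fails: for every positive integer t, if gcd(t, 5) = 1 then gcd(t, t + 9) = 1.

For t = 1, 2 the conclusion holds.
t = 3: gcd(3, 12) = 3.
Hence t = 3 is a counterexample.

t = 3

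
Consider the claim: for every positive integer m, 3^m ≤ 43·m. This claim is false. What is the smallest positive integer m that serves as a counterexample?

m = 5

Check each positive integer m in order until 3^m > 43·m.
m = 1: 3^m = 3 and 43·m = 43, so 3 ≤ 43.
m = 2: 3^m = 9 and 43·m = 86, so 9 ≤ 86.
m = 3: 3^m = 27 and 43·m = 129, so 27 ≤ 129.
m = 4: 3^m = 81 and 43·m = 172, so 81 ≤ 172.
m = 5: 3^m = 243 and 43·m = 215, so 243 > 215.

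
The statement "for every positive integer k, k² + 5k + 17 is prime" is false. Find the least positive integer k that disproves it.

k = 8

A counterexample is any positive integer k such that k² + 5k + 17 is not prime; we check each in order.
The first 7 eligible values, up to k = 7, all satisfy the conclusion.
k = 8: k² + 5k + 17 = 121 = 11 × 11, composite.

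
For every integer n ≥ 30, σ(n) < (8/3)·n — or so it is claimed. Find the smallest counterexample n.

We need the least integer n ≥ 30 for which the claim fails.
The first 30 eligible values, up to n = 59, all satisfy the conclusion.
n = 60: σ(60) = 168; 168 ≥ 160.

n = 60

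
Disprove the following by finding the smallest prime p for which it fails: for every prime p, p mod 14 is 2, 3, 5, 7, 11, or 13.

A counterexample is any prime p such that the claim fails; we check each in order.
p = 2: 2 mod 14 = 2.
p = 3: 3 mod 14 = 3.
p = 5: 5 mod 14 = 5.
p = 7: 7 mod 14 = 7.
p = 11: 11 mod 14 = 11.
p = 13: 13 mod 14 = 13.
p = 17: 17 mod 14 = 3.
p = 19: 19 mod 14 = 5.
p = 23: 23 mod 14 = 9 — not in {2, 3, 5, 7, 11, 13}.
Hence p = 23 is a counterexample.

p = 23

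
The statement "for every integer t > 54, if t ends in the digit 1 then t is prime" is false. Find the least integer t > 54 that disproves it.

t = 81

A counterexample is any integer t > 54 such that t ends in the digit 1 but t is not prime; we check each in order.
For t = 61, 71 the conclusion holds.
t = 81: 81 ends in 1; 81 = 3 × 27, composite.
Thus t = 81 disproves the claim, and no smaller t works.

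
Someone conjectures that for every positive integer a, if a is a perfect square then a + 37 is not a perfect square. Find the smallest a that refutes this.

We need the least positive integer a for which a is a perfect square but a + 37 is a perfect square.
The first 17 eligible values, up to a = 289, all satisfy the conclusion.
a = 324: 324 = 18² and 324 + 37 = 361 = 19².

a = 324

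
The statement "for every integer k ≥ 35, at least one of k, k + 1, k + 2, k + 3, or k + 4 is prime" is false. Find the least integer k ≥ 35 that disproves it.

Check each integer k ≥ 35 in order until k, k + 1, k + 2, k + 3, k + 4 are all composite.
For k = 35, 36, 37, 38, …, 45, 46, 47 the conclusion holds.
k = 48: 48 = 2 × 24; 49 = 7 × 7; 50 = 2 × 25; 51 = 3 × 17; 52 = 2 × 26 — all composite.
So k = 48 is the smallest counterexample.

k = 48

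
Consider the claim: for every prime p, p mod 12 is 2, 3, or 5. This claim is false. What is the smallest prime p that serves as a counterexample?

For p = 2, 3, 5 the conclusion holds.
p = 7: 7 mod 12 = 7 — not in {2, 3, 5}.

p = 7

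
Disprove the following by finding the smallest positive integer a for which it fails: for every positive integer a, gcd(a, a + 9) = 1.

a = 1: gcd(1, 10) = 1.
a = 2: gcd(2, 11) = 1.
a = 3: gcd(3, 12) = 3.

a = 3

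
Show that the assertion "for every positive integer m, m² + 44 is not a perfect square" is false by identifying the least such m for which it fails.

Check each positive integer m in order until m² + 44 is a perfect square.
For m = 1, 2, 3, 4, 5, 6, 7, 8, 9 the conclusion holds.
m = 10: 10² + 44 = 144 = 12², a perfect square.

m = 10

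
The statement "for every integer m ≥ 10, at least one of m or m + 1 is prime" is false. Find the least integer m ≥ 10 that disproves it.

m = 14

Check each integer m ≥ 10 in order until m, m + 1 are both composite.
m = 10: 11 is prime.
m = 11: 11 is prime.
m = 12: 13 is prime.
m = 13: 13 is prime.
m = 14: 14 = 2 × 7; 15 = 3 × 5 — both composite.
Hence m = 14 is a counterexample.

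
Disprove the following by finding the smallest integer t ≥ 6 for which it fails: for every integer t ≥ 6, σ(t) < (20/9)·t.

t = 12

For t = 6, 7, 8, 9, 10, 11 the conclusion holds.
t = 12: σ(12) = 28; 28 ≥ 80/3.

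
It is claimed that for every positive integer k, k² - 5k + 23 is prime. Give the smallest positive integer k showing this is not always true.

k = 19

Check each positive integer k in order until k² - 5k + 23 is not prime.
The first 18 eligible values, up to k = 18, all satisfy the conclusion.
k = 19: k² - 5k + 23 = 289 = 17 × 17, composite.
So k = 19 is the smallest counterexample.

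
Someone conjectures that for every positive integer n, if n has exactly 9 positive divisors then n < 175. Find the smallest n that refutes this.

n = 196

We need the least positive integer n for which n has exactly 9 positive divisors but the claim fails.
For n = 36, 100 the conclusion holds.
n = 196: τ(196) = 9; 196 ≥ 175.
Hence n = 196 is a counterexample.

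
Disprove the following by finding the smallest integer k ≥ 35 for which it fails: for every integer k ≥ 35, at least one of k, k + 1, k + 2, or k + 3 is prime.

A counterexample is any integer k ≥ 35 such that k, k + 1, k + 2, k + 3 are all composite; we check each in order.
For k = 35, 36, 37, 38, …, 45, 46, 47 the conclusion holds.
k = 48: 48 = 2 × 24; 49 = 7 × 7; 50 = 2 × 25; 51 = 3 × 17 — all composite.

k = 48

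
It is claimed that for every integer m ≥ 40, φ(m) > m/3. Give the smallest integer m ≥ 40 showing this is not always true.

m = 42

A counterexample is any integer m ≥ 40 such that the claim fails; we check each in order.
m = 40: φ(40) = 16 and 40/3 = 40/3, so φ(40) > 40/3.
m = 41: φ(41) = 40 and 41/3 = 41/3, so φ(41) > 41/3.
m = 42: φ(42) = 12 and 42/3 = 14, so φ(42) ≤ 42/3.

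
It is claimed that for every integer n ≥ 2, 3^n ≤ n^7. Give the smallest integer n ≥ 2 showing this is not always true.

n = 19

For n = 2, 3, 4, 5, …, 16, 17, 18 the conclusion holds.
n = 19: 3^n = 1162261467 and n^7 = 893871739, so 1162261467 > 893871739.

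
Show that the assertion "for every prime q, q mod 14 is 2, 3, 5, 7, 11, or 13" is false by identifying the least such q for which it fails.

The first 8 eligible values, up to q = 19, all satisfy the conclusion.
q = 23: 23 mod 14 = 9 — not in {2, 3, 5, 7, 11, 13}.

q = 23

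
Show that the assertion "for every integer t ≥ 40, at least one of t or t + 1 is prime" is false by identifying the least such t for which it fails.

We need the least integer t ≥ 40 for which t, t + 1 are both composite.
The first 4 eligible values, up to t = 43, all satisfy the conclusion.
t = 44: 44 = 2 × 22; 45 = 3 × 15 — both composite.

t = 44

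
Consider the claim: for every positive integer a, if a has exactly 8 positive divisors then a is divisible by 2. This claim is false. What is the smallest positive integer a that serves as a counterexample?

A counterexample is any positive integer a such that a has exactly 8 positive divisors but a is not divisible by 2; we check each in order.
The first 12 eligible values, up to a = 104, all satisfy the conclusion.
a = 105: τ(105) = 8; 105 mod 2 = 1.

a = 105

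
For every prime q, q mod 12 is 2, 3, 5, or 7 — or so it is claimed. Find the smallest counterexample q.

q = 11

Check each prime q in order until the claim fails.
q = 2: 2 mod 12 = 2.
q = 3: 3 mod 12 = 3.
q = 5: 5 mod 12 = 5.
q = 7: 7 mod 12 = 7.
q = 11: 11 mod 12 = 11 — not in {2, 3, 5, 7}.
Thus q = 11 disproves the claim, and no smaller q works.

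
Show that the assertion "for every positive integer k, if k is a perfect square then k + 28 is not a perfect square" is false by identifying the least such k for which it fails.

Check each positive integer k in order until k is a perfect square but k + 28 is a perfect square.
The first 5 eligible values, up to k = 25, all satisfy the conclusion.
k = 36: 36 = 6² and 36 + 28 = 64 = 8².
Hence k = 36 is a counterexample.

k = 36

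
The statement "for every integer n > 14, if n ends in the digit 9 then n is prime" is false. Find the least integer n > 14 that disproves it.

A counterexample is any integer n > 14 such that n ends in the digit 9 but n is not prime; we check each in order.
For n = 19, 29 the conclusion holds.
n = 39: 39 ends in 9; 39 = 3 × 13, composite.
Hence n = 39 is a counterexample.

n = 39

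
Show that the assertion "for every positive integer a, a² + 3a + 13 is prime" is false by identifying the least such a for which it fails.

a = 9

a = 1: a² + 3a + 13 = 17, prime.
a = 2: a² + 3a + 13 = 23, prime.
a = 3: a² + 3a + 13 = 31, prime.
a = 4: a² + 3a + 13 = 41, prime.
a = 5: a² + 3a + 13 = 53, prime.
a = 6: a² + 3a + 13 = 67, prime.
a = 7: a² + 3a + 13 = 83, prime.
a = 8: a² + 3a + 13 = 101, prime.
a = 9: a² + 3a + 13 = 121 = 11 × 11, composite.
So a = 9 is the smallest counterexample.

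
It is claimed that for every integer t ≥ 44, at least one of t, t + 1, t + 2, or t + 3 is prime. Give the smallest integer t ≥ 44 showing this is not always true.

t = 44: 47 is prime.
t = 45: 47 is prime.
t = 46: 47 is prime.
t = 47: 47 is prime.
t = 48: 48 = 2 × 24; 49 = 7 × 7; 50 = 2 × 25; 51 = 3 × 17 — all composite.
Thus t = 48 disproves the claim, and no smaller t works.

t = 48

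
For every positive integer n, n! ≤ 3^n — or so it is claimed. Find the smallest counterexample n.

The first 6 eligible values, up to n = 6, all satisfy the conclusion.
n = 7: n! = 5040 and 3^n = 2187, so 5040 > 2187.
So n = 7 is the smallest counterexample.

n = 7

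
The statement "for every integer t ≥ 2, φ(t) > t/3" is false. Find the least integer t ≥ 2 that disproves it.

t = 6

The first 4 eligible values, up to t = 5, all satisfy the conclusion.
t = 6: φ(6) = 2 and 6/3 = 2, so φ(6) ≤ 6/3.
Thus t = 6 disproves the claim, and no smaller t works.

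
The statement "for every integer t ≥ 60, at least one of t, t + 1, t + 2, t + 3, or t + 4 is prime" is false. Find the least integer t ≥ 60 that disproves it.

t = 62

For t = 60, 61 the conclusion holds.
t = 62: 62 = 2 × 31; 63 = 3 × 21; 64 = 2 × 32; 65 = 5 × 13; 66 = 2 × 33 — all composite.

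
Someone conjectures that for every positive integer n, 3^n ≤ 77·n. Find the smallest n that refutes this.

n = 6

We need the least positive integer n for which 3^n > 77·n.
The first 5 eligible values, up to n = 5, all satisfy the conclusion.
n = 6: 3^n = 729 and 77·n = 462, so 729 > 462.
Hence n = 6 is a counterexample.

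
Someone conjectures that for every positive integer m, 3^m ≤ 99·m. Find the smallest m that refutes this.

We need the least positive integer m for which 3^m > 99·m.
The first 5 eligible values, up to m = 5, all satisfy the conclusion.
m = 6: 3^m = 729 and 99·m = 594, so 729 > 594.
Thus m = 6 disproves the claim, and no smaller m works.

m = 6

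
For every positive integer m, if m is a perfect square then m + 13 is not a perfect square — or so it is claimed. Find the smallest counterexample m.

m = 36

m = 1: 1 + 13 = 14, not a perfect square.
m = 4: 4 + 13 = 17, not a perfect square.
m = 9: 9 + 13 = 22, not a perfect square.
m = 16: 16 + 13 = 29, not a perfect square.
m = 25: 25 + 13 = 38, not a perfect square.
m = 36: 36 = 6² and 36 + 13 = 49 = 7².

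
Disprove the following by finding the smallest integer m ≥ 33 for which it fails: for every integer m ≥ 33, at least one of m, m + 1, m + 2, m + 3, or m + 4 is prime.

We need the least integer m ≥ 33 for which m, m + 1, m + 2, m + 3, m + 4 are all composite.
For m = 33, 34, 35, 36, …, 45, 46, 47 the conclusion holds.
m = 48: 48 = 2 × 24; 49 = 7 × 7; 50 = 2 × 25; 51 = 3 × 17; 52 = 2 × 26 — all composite.

m = 48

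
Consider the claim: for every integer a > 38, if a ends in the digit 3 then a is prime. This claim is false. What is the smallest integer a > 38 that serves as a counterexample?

a = 63

Check each integer a > 38 in order until a ends in the digit 3 but a is not prime.
a = 43: 43 ends in 3 and is prime.
a = 53: 53 ends in 3 and is prime.
a = 63: 63 ends in 3; 63 = 3 × 21, composite.
Thus a = 63 disproves the claim, and no smaller a works.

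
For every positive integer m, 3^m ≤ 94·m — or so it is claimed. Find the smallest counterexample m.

m = 6

We need the least positive integer m for which 3^m > 94·m.
For m = 1, 2, 3, 4, 5 the conclusion holds.
m = 6: 3^m = 729 and 94·m = 564, so 729 > 564.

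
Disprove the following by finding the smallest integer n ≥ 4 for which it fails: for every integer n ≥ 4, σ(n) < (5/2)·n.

n = 24

For n = 4, 5, 6, 7, …, 21, 22, 23 the conclusion holds.
n = 24: σ(24) = 60; 60 ≥ 60.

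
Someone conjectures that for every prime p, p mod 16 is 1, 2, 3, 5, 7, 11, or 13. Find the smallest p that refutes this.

A counterexample is any prime p such that the claim fails; we check each in order.
For p = 2, 3, 5, 7, 11, 13, 17, 19, 23, 29 the conclusion holds.
p = 31: 31 mod 16 = 15 — not in {1, 2, 3, 5, 7, 11, 13}.
So p = 31 is the smallest counterexample.

p = 31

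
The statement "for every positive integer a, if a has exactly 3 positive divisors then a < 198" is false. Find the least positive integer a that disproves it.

a = 289

For a = 4, 9, 25, 49, 121, 169 the conclusion holds.
a = 289: τ(289) = 3; 289 ≥ 198.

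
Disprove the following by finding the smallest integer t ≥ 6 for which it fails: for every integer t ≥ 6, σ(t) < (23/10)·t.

t = 12

A counterexample is any integer t ≥ 6 such that the claim fails; we check each in order.
t = 6: σ(6) = 12; 12 < 69/5.
t = 7: σ(7) = 8; 8 < 161/10.
t = 8: σ(8) = 15; 15 < 92/5.
t = 9: σ(9) = 13; 13 < 207/10.
t = 10: σ(10) = 18; 18 < 23.
t = 11: σ(11) = 12; 12 < 253/10.
t = 12: σ(12) = 28; 28 ≥ 138/5.
Hence t = 12 is a counterexample.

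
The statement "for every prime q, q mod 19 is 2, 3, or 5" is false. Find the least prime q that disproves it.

q = 2: 2 mod 19 = 2.
q = 3: 3 mod 19 = 3.
q = 5: 5 mod 19 = 5.
q = 7: 7 mod 19 = 7 — not in {2, 3, 5}.

q = 7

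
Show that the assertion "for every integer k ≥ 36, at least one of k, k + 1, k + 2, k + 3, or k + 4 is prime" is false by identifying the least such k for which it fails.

k = 48

Check each integer k ≥ 36 in order until k, k + 1, k + 2, k + 3, k + 4 are all composite.
For k = 36, 37, 38, 39, …, 45, 46, 47 the conclusion holds.
k = 48: 48 = 2 × 24; 49 = 7 × 7; 50 = 2 × 25; 51 = 3 × 17; 52 = 2 × 26 — all composite.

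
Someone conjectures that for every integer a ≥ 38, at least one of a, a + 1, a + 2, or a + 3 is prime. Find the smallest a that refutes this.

Check each integer a ≥ 38 in order until a, a + 1, a + 2, a + 3 are all composite.
For a = 38, 39, 40, 41, 42, 43, 44, 45, 46, 47 the conclusion holds.
a = 48: 48 = 2 × 24; 49 = 7 × 7; 50 = 2 × 25; 51 = 3 × 17 — all composite.
Hence a = 48 is a counterexample.

a = 48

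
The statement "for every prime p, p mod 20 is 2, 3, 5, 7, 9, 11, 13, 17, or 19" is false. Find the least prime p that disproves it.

We need the least prime p for which the claim fails.
For p = 2, 3, 5, 7, …, 29, 31, 37 the conclusion holds.
p = 41: 41 mod 20 = 1 — not in {2, 3, 5, 7, 9, 11, 13, 17, 19}.

p = 41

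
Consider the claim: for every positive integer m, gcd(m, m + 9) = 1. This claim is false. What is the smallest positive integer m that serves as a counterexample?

m = 3

For m = 1, 2 the conclusion holds.
m = 3: gcd(3, 12) = 3.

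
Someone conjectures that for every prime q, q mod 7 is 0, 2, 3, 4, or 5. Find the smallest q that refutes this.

Check each prime q in order until the claim fails.
For q = 2, 3, 5, 7, 11 the conclusion holds.
q = 13: 13 mod 7 = 6 — not in {0, 2, 3, 4, 5}.

q = 13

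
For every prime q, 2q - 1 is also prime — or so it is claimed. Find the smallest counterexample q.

We need the least prime q for which 2q - 1 is not prime.
For q = 2, 3 the conclusion holds.
q = 5: 2q - 1 = 9 = 3 × 3, not prime.

q = 5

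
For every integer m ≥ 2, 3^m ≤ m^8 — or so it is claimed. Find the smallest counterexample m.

A counterexample is any integer m ≥ 2 such that 3^m > m^8; we check each in order.
The first 21 eligible values, up to m = 22, all satisfy the conclusion.
m = 23: 3^m = 94143178827 and m^8 = 78310985281, so 94143178827 > 78310985281.

m = 23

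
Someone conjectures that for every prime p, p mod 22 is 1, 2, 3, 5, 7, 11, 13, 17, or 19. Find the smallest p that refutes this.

p = 31

For p = 2, 3, 5, 7, 11, 13, 17, 19, 23, 29 the conclusion holds.
p = 31: 31 mod 22 = 9 — not in {1, 2, 3, 5, 7, 11, 13, 17, 19}.
Thus p = 31 disproves the claim, and no smaller p works.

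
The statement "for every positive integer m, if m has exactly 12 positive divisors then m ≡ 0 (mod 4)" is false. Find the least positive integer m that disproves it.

We need the least positive integer m for which m has exactly 12 positive divisors but the claim fails.
For m = 60, 72, 84 the conclusion holds.
m = 90: τ(90) = 12; 90 ≡ 2 (mod 4).
Thus m = 90 disproves the claim, and no smaller m works.

m = 90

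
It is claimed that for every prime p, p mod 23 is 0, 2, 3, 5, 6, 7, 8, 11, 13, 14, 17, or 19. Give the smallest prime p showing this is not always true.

p = 41

A counterexample is any prime p such that the claim fails; we check each in order.
For p = 2, 3, 5, 7, …, 29, 31, 37 the conclusion holds.
p = 41: 41 mod 23 = 18 — not in {0, 2, 3, 5, 6, 7, 8, 11, 13, 14, 17, 19}.
So p = 41 is the smallest counterexample.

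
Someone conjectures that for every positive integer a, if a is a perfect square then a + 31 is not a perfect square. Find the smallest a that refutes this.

A counterexample is any positive integer a such that a is a perfect square but a + 31 is a perfect square; we check each in order.
For a = 1, 4, 9, 16, …, 144, 169, 196 the conclusion holds.
a = 225: 225 = 15² and 225 + 31 = 256 = 16².

a = 225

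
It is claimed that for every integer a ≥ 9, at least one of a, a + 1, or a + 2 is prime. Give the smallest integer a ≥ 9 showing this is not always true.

Check each integer a ≥ 9 in order until a, a + 1, a + 2 are all composite.
For a = 9, 10, 11, 12, 13 the conclusion holds.
a = 14: 14 = 2 × 7; 15 = 3 × 5; 16 = 2 × 8 — all composite.

a = 14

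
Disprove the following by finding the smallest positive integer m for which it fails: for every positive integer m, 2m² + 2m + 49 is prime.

For m = 1, 2, 3, 4, 5 the conclusion holds.
m = 6: 2m² + 2m + 49 = 133 = 7 × 19, composite.
Thus m = 6 disproves the claim, and no smaller m works.

m = 6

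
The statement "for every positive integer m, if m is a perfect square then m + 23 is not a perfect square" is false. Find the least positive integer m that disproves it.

m = 121

Check each positive integer m in order until m is a perfect square but m + 23 is a perfect square.
The first 10 eligible values, up to m = 100, all satisfy the conclusion.
m = 121: 121 = 11² and 121 + 23 = 144 = 12².
Thus m = 121 disproves the claim, and no smaller m works.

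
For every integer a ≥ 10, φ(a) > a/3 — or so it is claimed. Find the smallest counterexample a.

A counterexample is any integer a ≥ 10 such that the claim fails; we check each in order.
For a = 10, 11 the conclusion holds.
a = 12: φ(12) = 4 and 12/3 = 4, so φ(12) ≤ 12/3.
So a = 12 is the smallest counterexample.

a = 12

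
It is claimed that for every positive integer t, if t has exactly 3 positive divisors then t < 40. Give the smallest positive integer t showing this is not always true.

A counterexample is any positive integer t such that t has exactly 3 positive divisors but the claim fails; we check each in order.
t = 4: τ(4) = 3; 4 < 40.
t = 9: τ(9) = 3; 9 < 40.
t = 25: τ(25) = 3; 25 < 40.
t = 49: τ(49) = 3; 49 ≥ 40.
Hence t = 49 is a counterexample.

t = 49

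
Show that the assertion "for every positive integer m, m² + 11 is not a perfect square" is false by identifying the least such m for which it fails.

We need the least positive integer m for which m² + 11 is a perfect square.
For m = 1, 2, 3, 4 the conclusion holds.
m = 5: 5² + 11 = 36 = 6², a perfect square.
So m = 5 is the smallest counterexample.

m = 5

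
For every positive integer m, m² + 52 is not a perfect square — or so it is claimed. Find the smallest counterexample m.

m = 12

Check each positive integer m in order until m² + 52 is a perfect square.
For m = 1, 2, 3, 4, …, 9, 10, 11 the conclusion holds.
m = 12: 12² + 52 = 196 = 14², a perfect square.
Hence m = 12 is a counterexample.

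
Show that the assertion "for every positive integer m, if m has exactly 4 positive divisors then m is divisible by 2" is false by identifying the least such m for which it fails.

A counterexample is any positive integer m such that m has exactly 4 positive divisors but m is not divisible by 2; we check each in order.
m = 6: τ(6) = 4; 6 mod 2 = 0.
m = 8: τ(8) = 4; 8 mod 2 = 0.
m = 10: τ(10) = 4; 10 mod 2 = 0.
m = 14: τ(14) = 4; 14 mod 2 = 0.
m = 15: τ(15) = 4; 15 mod 2 = 1.

m = 15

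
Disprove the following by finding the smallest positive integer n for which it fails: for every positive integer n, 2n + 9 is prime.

A counterexample is any positive integer n such that 2n + 9 is not prime; we check each in order.
n = 1: 2n + 9 = 11, prime.
n = 2: 2n + 9 = 13, prime.
n = 3: 2n + 9 = 15 = 3 × 5, composite.

n = 3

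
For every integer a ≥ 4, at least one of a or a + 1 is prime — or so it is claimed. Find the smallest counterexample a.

a = 8

For a = 4, 5, 6, 7 the conclusion holds.
a = 8: 8 = 2 × 4; 9 = 3 × 3 — both composite.
Hence a = 8 is a counterexample.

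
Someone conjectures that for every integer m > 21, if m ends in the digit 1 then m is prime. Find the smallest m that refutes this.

m = 51

Check each integer m > 21 in order until m ends in the digit 1 but m is not prime.
m = 31: 31 ends in 1 and is prime.
m = 41: 41 ends in 1 and is prime.
m = 51: 51 ends in 1; 51 = 3 × 17, composite.
Hence m = 51 is a counterexample.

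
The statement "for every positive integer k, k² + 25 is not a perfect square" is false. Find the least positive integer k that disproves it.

A counterexample is any positive integer k such that k² + 25 is a perfect square; we check each in order.
The first 11 eligible values, up to k = 11, all satisfy the conclusion.
k = 12: 12² + 25 = 169 = 13², a perfect square.
So k = 12 is the smallest counterexample.

k = 12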